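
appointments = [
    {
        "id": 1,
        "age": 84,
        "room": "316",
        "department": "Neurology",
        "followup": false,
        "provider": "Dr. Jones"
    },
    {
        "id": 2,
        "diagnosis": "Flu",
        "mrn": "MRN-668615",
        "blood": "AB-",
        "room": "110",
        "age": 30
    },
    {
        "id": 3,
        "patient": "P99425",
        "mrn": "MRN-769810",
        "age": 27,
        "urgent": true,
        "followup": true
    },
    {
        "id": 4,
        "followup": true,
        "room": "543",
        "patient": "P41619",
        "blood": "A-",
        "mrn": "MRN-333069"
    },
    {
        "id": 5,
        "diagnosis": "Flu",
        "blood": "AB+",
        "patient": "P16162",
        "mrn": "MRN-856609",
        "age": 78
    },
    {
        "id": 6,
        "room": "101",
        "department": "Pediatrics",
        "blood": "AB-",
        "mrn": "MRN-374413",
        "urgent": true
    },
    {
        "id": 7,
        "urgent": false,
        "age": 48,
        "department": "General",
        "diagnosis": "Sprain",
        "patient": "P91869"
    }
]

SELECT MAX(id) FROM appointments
7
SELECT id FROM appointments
[1, 2, 3, 4, 5, 6, 7]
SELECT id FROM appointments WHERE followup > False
[3, 4]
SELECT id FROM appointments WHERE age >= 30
[1, 2, 5, 7]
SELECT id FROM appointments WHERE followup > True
[]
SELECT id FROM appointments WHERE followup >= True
[3, 4]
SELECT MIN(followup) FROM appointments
False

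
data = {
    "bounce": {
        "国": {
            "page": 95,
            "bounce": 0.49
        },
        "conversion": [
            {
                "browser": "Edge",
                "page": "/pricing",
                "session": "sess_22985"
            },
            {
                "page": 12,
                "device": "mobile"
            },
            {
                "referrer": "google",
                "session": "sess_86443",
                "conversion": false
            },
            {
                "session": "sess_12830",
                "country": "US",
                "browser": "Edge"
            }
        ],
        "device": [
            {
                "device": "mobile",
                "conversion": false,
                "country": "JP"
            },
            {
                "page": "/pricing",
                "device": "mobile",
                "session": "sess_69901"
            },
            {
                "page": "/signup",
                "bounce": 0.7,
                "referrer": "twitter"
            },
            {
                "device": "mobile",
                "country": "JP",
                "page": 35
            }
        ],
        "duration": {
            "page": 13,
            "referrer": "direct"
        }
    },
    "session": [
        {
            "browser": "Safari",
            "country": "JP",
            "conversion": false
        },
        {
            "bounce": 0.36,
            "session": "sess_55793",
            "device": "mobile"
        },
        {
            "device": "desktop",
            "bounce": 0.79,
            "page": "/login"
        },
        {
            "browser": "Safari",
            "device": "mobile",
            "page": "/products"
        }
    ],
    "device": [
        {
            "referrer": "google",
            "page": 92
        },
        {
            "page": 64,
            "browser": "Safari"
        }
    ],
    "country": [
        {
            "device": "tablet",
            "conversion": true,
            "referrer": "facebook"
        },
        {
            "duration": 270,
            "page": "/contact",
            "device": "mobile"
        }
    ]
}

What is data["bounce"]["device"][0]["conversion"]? False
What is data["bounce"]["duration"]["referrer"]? "direct"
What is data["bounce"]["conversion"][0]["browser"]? "Edge"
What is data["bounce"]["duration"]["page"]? 13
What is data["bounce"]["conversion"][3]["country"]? "US"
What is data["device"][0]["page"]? 92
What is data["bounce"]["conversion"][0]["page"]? "/pricing"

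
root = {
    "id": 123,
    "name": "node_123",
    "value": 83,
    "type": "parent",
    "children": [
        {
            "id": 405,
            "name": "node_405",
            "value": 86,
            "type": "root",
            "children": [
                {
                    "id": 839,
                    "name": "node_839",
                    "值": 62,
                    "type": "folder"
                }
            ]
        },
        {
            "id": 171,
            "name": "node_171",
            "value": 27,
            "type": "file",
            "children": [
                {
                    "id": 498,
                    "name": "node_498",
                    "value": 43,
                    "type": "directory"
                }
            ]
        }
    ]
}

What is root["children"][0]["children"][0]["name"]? "node_839"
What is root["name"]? "node_123"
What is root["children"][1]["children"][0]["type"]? "directory"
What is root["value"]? 83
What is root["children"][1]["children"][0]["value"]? 43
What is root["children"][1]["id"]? 171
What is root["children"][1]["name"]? "node_171"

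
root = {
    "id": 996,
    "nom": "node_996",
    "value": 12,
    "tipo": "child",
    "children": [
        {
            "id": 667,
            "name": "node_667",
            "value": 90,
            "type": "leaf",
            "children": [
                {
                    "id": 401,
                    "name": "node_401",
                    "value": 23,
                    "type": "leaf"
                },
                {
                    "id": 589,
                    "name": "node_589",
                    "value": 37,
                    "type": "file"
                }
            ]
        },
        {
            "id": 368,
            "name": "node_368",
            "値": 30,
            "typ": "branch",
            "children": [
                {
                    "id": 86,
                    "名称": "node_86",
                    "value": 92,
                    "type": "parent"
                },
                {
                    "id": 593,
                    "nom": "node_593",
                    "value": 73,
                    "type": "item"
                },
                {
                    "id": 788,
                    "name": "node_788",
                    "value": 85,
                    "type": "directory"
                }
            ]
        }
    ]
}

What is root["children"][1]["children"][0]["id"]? 86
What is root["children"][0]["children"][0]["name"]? "node_401"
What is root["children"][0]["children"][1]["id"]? 589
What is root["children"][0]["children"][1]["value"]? 37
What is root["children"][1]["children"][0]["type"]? "parent"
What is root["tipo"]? "child"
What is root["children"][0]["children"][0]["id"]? 401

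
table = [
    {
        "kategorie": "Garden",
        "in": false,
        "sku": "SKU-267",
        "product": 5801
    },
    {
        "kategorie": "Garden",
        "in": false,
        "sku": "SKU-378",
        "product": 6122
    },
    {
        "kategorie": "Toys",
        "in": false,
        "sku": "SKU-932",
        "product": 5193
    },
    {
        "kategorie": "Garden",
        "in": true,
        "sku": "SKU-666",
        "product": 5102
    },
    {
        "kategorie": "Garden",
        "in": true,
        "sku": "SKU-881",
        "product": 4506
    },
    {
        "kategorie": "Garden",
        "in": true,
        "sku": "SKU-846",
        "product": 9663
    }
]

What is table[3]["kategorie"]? "Garden"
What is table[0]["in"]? False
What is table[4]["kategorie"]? "Garden"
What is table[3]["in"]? True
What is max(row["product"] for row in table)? 9663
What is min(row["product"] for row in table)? 4506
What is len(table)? 6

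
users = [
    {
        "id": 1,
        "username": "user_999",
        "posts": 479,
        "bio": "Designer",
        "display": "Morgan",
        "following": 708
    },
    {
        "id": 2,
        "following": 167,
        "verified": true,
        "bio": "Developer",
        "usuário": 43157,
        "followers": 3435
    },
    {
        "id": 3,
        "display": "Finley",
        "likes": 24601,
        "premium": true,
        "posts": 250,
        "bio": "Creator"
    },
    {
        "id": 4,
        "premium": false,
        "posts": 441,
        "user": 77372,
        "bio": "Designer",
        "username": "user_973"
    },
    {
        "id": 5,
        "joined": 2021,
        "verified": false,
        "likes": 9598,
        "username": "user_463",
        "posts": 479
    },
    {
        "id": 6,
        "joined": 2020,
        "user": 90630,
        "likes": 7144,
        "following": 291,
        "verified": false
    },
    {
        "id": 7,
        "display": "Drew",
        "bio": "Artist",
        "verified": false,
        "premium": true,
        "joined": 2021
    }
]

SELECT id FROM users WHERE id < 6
[1, 2, 3, 4, 5]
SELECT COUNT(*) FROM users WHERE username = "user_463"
1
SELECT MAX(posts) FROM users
479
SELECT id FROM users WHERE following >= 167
[1, 2, 6]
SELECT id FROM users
[1, 2, 3, 4, 5, 6, 7]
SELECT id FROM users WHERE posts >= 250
[1, 3, 4, 5]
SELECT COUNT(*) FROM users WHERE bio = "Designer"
2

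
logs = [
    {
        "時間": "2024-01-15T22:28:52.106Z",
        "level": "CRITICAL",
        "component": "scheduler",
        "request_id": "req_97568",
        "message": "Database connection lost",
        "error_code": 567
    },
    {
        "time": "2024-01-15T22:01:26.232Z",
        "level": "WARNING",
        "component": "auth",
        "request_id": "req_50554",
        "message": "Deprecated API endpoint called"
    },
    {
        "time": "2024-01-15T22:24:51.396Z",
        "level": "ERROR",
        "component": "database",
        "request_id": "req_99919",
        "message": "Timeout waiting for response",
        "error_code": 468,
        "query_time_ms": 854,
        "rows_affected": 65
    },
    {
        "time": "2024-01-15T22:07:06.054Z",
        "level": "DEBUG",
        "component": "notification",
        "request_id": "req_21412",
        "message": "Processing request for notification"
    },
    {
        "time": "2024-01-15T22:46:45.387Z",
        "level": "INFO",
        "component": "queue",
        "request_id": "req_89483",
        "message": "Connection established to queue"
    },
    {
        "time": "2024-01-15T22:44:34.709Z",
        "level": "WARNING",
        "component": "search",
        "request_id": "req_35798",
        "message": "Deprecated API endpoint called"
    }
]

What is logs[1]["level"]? "WARNING"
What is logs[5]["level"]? "WARNING"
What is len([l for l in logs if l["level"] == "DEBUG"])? 1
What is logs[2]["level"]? "ERROR"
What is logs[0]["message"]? "Database connection lost"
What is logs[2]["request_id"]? "req_99919"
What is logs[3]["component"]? "notification"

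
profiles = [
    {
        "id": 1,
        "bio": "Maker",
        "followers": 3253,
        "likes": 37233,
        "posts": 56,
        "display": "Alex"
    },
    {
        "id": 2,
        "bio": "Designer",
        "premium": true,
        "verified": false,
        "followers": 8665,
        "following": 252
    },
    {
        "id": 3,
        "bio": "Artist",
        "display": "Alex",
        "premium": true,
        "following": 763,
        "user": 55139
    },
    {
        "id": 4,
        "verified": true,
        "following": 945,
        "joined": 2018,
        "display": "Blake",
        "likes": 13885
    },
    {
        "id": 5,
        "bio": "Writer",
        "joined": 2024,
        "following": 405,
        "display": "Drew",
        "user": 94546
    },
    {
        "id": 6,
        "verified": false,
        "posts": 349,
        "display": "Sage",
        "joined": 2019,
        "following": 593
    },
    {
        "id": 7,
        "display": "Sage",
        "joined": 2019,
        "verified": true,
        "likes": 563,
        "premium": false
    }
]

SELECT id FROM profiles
[1, 2, 3, 4, 5, 6, 7]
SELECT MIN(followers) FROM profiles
3253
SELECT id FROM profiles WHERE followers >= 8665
[2]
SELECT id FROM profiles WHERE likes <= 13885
[4, 7]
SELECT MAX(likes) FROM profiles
37233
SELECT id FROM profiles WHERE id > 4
[5, 6, 7]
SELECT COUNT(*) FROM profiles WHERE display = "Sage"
2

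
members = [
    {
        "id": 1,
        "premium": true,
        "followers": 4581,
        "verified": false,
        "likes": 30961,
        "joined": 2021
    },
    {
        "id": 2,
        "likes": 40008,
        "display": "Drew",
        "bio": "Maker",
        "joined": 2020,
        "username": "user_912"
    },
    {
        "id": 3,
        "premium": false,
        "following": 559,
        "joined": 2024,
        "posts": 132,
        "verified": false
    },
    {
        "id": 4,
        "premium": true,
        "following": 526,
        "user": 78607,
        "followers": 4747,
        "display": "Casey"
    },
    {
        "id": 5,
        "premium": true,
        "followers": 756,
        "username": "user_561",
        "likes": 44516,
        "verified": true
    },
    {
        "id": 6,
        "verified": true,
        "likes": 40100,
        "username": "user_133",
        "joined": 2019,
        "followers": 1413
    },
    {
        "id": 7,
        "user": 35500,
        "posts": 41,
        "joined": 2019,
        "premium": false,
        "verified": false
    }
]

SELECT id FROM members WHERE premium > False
[1, 4, 5]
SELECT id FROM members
[1, 2, 3, 4, 5, 6, 7]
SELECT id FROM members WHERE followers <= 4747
[1, 4, 5, 6]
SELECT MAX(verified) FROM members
True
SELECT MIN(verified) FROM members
False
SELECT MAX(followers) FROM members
4747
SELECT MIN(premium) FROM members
False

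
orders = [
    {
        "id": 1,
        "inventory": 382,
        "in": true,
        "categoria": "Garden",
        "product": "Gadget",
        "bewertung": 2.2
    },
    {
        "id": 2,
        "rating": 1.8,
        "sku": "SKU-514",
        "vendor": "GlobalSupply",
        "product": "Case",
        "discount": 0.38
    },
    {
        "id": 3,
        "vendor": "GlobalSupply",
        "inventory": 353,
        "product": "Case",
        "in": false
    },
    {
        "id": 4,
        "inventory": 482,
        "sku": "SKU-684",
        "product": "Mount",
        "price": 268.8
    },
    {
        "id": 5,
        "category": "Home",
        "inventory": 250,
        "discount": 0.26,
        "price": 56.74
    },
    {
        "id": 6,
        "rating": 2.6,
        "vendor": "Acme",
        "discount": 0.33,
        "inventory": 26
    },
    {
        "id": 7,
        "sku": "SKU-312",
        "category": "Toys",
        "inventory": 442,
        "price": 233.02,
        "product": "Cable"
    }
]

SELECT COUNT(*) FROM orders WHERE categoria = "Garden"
1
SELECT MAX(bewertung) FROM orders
2.2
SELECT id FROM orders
[1, 2, 3, 4, 5, 6, 7]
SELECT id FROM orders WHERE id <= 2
[1, 2]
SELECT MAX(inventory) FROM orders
482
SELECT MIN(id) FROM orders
1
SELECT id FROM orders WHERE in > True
[]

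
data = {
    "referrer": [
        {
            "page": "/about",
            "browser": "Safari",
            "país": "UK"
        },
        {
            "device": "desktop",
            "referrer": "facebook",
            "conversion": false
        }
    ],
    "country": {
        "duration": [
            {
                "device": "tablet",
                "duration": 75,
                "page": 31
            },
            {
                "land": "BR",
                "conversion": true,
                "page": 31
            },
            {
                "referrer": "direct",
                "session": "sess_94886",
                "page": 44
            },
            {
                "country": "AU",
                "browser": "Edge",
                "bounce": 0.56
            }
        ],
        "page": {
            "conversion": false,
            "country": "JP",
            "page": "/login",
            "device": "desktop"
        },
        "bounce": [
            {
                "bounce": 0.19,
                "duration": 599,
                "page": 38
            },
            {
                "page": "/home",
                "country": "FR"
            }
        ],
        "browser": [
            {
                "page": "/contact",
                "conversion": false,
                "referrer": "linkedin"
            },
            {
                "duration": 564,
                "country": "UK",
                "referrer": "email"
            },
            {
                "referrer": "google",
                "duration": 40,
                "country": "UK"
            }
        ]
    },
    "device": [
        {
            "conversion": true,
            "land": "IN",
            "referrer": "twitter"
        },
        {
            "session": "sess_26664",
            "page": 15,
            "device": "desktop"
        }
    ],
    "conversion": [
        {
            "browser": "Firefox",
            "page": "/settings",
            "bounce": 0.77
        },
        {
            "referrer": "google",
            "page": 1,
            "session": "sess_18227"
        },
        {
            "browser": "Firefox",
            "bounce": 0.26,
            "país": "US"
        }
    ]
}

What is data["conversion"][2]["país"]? "US"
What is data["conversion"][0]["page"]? "/settings"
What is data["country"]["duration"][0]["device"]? "tablet"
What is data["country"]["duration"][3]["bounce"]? 0.56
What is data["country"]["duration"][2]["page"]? 44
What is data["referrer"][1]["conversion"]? False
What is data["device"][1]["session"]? "sess_26664"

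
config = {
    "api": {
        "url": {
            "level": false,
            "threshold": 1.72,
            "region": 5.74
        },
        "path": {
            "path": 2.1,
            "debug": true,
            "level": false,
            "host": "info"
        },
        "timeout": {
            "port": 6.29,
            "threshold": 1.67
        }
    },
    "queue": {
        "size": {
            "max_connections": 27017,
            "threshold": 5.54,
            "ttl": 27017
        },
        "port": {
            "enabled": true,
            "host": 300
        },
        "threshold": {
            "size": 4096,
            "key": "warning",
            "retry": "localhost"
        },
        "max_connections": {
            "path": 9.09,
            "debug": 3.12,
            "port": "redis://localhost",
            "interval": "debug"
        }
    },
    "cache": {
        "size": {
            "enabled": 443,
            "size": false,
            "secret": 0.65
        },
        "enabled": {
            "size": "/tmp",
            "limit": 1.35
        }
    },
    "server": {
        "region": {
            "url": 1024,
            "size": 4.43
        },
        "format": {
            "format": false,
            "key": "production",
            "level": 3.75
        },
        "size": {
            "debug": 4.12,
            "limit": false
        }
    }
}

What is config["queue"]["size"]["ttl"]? 27017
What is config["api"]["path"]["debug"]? True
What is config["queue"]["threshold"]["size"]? 4096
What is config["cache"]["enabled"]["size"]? "/tmp"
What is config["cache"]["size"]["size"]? False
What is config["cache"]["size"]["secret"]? 0.65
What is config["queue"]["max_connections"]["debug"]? 3.12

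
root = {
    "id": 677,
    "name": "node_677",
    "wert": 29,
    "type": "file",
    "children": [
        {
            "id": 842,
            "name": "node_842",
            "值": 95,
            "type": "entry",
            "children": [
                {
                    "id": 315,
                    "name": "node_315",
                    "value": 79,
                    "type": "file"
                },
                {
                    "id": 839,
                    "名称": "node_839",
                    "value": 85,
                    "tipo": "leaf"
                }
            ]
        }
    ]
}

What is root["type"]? "file"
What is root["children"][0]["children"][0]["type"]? "file"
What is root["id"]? 677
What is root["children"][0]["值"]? 95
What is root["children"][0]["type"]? "entry"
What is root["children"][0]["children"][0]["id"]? 315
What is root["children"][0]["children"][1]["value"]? 85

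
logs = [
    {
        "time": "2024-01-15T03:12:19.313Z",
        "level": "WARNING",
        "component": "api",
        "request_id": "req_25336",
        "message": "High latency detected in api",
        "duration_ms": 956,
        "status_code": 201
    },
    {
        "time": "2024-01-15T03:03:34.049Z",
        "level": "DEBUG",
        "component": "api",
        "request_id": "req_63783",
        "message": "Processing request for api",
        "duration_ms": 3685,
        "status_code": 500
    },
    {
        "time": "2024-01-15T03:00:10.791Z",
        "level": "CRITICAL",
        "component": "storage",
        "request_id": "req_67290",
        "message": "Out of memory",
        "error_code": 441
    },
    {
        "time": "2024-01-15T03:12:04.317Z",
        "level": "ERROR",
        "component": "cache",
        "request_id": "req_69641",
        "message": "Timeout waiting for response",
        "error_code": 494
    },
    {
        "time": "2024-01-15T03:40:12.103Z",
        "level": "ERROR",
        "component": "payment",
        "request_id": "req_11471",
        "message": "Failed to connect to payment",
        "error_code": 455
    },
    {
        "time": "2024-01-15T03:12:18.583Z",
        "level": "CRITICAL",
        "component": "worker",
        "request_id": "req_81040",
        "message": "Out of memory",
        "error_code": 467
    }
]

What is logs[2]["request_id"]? "req_67290"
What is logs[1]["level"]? "DEBUG"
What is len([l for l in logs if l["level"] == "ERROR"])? 2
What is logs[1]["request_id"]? "req_63783"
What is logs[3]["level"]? "ERROR"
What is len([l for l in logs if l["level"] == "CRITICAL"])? 2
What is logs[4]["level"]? "ERROR"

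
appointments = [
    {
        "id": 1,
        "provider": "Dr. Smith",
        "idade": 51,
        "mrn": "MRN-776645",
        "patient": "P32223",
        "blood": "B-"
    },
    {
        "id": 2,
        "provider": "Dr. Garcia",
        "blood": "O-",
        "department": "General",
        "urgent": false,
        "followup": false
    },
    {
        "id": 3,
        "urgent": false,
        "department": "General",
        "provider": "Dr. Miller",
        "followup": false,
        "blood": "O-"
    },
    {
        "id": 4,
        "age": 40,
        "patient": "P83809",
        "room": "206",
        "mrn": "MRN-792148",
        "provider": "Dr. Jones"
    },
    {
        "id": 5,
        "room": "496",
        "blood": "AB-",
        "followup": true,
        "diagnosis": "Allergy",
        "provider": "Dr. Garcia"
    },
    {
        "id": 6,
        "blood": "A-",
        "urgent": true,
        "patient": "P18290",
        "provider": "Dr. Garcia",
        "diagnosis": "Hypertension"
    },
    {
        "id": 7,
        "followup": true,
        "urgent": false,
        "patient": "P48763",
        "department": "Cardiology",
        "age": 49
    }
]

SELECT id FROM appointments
[1, 2, 3, 4, 5, 6, 7]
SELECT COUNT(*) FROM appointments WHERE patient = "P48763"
1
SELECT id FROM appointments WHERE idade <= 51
[1]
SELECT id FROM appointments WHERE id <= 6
[1, 2, 3, 4, 5, 6]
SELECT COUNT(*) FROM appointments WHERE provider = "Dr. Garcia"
3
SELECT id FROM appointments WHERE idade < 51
[]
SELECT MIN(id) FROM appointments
1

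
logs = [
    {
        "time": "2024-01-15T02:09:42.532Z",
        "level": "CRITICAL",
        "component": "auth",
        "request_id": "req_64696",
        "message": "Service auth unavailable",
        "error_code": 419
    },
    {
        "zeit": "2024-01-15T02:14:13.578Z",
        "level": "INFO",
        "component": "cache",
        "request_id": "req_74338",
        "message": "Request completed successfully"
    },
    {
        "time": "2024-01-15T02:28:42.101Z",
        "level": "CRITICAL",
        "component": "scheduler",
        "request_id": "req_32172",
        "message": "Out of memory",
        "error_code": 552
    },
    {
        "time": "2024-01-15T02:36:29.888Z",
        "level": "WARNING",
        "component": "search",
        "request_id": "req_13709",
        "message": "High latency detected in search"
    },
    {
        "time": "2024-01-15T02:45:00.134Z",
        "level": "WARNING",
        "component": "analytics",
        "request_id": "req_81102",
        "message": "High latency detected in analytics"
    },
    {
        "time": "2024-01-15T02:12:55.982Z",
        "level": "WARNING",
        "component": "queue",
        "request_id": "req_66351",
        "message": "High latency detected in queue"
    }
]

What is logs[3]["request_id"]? "req_13709"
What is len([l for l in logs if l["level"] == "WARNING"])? 3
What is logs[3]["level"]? "WARNING"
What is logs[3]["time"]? "2024-01-15T02:36:29.888Z"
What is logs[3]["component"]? "search"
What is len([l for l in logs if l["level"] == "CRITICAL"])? 2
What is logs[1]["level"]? "INFO"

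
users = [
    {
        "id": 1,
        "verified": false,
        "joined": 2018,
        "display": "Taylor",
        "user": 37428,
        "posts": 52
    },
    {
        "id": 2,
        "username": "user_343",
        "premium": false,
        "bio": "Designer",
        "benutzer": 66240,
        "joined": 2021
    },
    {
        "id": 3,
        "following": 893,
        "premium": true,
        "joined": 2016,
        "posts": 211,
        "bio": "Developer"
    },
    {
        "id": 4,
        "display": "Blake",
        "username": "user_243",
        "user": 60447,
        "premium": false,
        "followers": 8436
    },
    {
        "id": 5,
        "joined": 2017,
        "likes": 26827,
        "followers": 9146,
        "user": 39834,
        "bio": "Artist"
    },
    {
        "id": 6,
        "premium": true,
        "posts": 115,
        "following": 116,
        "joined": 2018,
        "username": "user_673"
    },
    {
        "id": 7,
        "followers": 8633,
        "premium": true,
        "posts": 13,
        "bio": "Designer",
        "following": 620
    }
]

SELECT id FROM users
[1, 2, 3, 4, 5, 6, 7]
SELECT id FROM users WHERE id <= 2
[1, 2]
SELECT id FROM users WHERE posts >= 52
[1, 3, 6]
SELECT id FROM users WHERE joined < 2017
[3]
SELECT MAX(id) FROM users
7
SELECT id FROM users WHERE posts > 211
[]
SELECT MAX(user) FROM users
60447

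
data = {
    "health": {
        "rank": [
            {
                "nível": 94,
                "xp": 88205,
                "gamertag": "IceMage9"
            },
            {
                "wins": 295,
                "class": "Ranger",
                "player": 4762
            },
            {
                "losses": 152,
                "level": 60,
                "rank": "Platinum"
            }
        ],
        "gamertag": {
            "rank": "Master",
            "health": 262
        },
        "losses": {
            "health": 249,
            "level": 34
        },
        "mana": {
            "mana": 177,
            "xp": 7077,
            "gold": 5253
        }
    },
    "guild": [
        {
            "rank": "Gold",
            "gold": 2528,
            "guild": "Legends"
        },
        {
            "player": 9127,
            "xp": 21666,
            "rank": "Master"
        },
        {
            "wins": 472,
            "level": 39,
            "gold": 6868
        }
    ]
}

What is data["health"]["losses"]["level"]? 34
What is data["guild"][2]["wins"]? 472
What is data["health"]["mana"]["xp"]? 7077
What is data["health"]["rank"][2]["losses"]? 152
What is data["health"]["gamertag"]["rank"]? "Master"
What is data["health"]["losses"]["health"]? 249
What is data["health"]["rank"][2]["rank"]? "Platinum"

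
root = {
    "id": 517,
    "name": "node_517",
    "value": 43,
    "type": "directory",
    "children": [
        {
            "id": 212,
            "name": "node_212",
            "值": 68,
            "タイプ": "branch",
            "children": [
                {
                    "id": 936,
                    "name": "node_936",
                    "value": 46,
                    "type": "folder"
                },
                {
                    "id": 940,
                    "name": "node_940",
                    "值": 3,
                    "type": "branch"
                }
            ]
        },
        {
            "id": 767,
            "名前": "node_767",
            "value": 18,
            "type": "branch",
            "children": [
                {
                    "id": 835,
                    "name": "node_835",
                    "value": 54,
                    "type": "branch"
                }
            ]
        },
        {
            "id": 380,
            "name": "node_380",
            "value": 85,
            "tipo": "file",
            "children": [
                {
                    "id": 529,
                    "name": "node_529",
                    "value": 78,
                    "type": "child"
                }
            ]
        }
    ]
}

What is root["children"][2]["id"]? 380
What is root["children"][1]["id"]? 767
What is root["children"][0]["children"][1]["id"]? 940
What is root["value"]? 43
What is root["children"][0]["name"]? "node_212"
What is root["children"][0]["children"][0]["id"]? 936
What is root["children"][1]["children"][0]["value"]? 54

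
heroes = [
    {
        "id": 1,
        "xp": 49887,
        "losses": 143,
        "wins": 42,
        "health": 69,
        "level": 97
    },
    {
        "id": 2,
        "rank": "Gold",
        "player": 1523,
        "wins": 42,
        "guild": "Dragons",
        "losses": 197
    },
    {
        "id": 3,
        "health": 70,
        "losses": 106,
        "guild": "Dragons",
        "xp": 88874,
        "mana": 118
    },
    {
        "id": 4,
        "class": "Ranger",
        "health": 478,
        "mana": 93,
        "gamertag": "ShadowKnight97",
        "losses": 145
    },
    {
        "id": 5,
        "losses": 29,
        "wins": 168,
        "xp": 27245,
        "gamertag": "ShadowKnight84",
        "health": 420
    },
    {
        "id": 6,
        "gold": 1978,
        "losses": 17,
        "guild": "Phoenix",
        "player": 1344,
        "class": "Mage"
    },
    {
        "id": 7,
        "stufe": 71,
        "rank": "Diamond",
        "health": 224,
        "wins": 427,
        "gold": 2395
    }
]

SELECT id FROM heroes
[1, 2, 3, 4, 5, 6, 7]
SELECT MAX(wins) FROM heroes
427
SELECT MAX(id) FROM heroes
7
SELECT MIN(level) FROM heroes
97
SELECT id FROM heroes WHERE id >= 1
[1, 2, 3, 4, 5, 6, 7]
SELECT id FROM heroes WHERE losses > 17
[1, 2, 3, 4, 5]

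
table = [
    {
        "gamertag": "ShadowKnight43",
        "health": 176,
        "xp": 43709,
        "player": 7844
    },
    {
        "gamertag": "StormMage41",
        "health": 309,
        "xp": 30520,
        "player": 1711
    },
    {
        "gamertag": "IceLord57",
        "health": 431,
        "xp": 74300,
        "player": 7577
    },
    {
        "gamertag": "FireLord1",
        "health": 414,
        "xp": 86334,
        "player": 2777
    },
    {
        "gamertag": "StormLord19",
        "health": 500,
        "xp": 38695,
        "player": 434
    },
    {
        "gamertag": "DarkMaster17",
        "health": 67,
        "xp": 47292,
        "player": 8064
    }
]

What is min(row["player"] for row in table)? 434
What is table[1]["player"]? 1711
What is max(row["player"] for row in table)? 8064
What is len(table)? 6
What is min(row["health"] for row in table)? 67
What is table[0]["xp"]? 43709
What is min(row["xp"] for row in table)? 30520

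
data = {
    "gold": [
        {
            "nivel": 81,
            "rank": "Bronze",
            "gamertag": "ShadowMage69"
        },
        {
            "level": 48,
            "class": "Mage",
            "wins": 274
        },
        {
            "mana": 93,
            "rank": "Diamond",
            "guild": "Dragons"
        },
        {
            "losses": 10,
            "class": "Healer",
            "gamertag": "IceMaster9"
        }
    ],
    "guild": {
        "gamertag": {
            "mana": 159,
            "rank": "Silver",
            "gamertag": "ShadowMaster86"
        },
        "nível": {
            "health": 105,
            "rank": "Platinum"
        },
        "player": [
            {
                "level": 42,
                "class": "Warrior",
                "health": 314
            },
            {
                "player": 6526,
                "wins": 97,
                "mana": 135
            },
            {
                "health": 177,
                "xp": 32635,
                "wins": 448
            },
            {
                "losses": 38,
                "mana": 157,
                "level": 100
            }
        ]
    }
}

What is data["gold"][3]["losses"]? 10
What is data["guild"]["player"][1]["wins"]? 97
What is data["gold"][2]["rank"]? "Diamond"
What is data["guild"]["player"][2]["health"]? 177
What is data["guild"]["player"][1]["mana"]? 135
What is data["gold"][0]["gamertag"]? "ShadowMage69"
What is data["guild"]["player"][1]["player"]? 6526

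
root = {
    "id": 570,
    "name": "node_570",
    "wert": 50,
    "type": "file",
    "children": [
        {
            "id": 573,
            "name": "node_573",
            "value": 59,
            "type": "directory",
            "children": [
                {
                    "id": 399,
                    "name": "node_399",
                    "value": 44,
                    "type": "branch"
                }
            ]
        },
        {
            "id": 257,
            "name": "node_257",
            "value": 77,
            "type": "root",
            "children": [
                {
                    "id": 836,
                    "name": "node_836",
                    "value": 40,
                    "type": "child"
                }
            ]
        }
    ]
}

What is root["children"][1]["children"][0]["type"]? "child"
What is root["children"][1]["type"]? "root"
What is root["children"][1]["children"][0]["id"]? 836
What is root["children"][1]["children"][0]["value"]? 40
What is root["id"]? 570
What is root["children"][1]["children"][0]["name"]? "node_836"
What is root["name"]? "node_570"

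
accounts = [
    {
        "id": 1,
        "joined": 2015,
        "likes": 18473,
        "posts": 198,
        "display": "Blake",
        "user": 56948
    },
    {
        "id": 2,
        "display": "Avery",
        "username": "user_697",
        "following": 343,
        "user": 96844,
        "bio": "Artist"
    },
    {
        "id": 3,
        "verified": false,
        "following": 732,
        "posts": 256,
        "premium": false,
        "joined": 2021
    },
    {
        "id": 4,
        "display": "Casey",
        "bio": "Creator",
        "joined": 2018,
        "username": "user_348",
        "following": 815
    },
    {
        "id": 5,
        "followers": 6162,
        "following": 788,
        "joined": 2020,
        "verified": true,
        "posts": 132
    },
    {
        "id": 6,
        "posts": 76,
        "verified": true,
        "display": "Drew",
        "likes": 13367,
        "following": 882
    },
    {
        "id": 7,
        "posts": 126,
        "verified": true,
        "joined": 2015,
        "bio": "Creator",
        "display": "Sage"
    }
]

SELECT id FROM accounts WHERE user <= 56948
[1]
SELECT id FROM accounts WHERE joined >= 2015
[1, 3, 4, 5, 7]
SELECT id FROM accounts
[1, 2, 3, 4, 5, 6, 7]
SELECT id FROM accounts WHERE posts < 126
[6]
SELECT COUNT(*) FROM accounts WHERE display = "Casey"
1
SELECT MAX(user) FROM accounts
96844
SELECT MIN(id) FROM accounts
1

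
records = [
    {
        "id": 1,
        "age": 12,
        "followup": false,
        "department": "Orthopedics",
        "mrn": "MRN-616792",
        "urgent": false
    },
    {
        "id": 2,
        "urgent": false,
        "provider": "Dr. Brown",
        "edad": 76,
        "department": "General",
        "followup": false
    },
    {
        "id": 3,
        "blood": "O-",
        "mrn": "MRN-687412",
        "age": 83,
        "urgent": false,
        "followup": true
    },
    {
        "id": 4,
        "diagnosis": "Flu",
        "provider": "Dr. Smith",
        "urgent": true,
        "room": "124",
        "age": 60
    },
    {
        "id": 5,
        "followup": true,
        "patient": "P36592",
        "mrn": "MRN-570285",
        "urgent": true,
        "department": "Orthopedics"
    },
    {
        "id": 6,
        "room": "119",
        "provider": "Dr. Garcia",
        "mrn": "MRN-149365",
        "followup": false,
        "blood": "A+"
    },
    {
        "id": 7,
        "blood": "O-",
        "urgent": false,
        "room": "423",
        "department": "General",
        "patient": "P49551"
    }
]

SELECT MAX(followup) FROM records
True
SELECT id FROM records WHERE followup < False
[]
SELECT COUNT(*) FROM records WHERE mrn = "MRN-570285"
1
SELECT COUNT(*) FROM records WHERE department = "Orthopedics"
2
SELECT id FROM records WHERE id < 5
[1, 2, 3, 4]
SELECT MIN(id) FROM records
1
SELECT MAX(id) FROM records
7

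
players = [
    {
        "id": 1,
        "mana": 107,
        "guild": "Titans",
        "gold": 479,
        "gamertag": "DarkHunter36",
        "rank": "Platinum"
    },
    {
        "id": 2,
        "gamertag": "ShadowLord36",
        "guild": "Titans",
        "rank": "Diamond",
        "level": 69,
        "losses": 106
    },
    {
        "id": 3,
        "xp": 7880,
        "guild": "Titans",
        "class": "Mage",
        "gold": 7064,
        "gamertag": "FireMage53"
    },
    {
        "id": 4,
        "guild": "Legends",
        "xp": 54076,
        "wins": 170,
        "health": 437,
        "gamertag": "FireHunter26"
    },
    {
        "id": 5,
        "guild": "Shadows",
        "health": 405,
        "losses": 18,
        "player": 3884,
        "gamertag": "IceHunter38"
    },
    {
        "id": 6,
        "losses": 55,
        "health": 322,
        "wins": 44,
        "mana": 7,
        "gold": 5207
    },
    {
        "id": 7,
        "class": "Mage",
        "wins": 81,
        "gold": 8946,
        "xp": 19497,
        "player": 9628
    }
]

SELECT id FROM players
[1, 2, 3, 4, 5, 6, 7]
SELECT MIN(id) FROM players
1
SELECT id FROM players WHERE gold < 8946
[1, 3, 6]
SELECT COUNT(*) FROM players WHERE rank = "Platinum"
1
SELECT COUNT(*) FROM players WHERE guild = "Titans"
3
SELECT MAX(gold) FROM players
8946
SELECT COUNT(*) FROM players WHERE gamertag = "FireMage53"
1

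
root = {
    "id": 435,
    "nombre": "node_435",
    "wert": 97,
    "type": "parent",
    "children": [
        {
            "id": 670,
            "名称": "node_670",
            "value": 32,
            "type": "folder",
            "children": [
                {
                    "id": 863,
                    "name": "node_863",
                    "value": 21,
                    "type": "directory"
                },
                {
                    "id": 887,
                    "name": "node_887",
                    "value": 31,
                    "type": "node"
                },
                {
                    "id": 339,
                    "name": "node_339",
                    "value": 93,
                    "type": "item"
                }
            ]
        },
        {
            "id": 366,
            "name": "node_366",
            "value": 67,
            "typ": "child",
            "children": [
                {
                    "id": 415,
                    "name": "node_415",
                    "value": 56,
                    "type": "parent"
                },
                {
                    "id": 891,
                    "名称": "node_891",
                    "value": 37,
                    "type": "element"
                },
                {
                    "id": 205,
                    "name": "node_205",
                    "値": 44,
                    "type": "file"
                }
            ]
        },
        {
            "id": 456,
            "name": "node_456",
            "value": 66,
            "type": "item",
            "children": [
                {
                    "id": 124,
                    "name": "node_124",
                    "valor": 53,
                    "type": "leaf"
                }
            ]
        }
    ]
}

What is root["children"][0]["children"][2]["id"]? 339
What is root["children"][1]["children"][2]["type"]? "file"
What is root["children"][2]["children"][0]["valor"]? 53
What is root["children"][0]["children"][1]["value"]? 31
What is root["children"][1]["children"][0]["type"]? "parent"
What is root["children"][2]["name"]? "node_456"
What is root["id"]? 435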